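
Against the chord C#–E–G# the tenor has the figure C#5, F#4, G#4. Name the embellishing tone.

F#4 is an appoggiatura.

The harmony at that moment is C# minor triad (C#, E, G#); F#4 is not a chord tone.
It is approached by leap down from C#5 and left by step up to G#4.
Leap in, step out — an appoggiatura.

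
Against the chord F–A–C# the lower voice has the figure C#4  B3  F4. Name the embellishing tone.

The harmony at that moment is F augmented triad (F, A, C#); B3 is not a chord tone.
It is approached by step down from C#4 and left by leap up to F4.
Step in, leap out — an escape tone.

B3 is an escape tone.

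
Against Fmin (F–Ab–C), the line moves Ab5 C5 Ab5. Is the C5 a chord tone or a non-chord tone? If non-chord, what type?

Chord tone (the fifth of F minor triad).

F minor triad contains F, Ab, C; C is the fifth, so it is a chord tone.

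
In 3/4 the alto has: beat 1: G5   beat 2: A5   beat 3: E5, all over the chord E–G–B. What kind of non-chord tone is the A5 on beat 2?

The harmony at that moment is E minor triad (E, G, B); A5 is not a chord tone.
It is approached by step up from G5 and left by leap down to E5.
Step in, leap out, on a weak beat — an escape tone.

Escape tone.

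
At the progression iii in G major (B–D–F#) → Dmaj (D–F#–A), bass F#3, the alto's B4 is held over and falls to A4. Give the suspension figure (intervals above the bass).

At the second chord the bass is F#3. The suspended B4 lies a fourth above the bass; after resolving down by step to A4, the interval above the bass becomes a third.
Suspension figures are named by those two intervals: 4–3.

4–3 suspension.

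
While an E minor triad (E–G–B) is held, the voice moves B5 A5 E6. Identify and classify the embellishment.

A5 is an escape tone.

The harmony at that moment is E minor triad (E, G, B); A5 is not a chord tone.
It is approached by step down from B5 and left by leap up to E6.
Step in, leap out — an escape tone.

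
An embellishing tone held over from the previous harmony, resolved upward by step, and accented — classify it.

Approach: by preparation — the pitch is first a chord tone, then held (tied or repeated) while the harmony changes under it. Departure: up by step. Metric position: strong.
A prepared dissonance that resolves upward by step — a retardation. (The same figure resolving downward would be a suspension.)

Retardation.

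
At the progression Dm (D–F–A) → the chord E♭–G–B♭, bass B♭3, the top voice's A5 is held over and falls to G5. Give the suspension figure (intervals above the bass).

7–6 suspension.

At the second chord the bass is B♭3. The suspended A5 lies a seventh above the bass; after resolving down by step to G5, the interval above the bass becomes a sixth.
Suspension figures are named by those two intervals: 7–6.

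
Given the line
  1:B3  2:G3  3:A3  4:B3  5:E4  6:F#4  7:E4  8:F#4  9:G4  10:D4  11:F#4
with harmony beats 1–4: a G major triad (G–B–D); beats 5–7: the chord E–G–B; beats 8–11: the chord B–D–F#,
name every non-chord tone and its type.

A3 (beat 3) — passing tone; F#4 (beat 6) — neighbor tone; G4 (beat 9) — escape tone.

The harmony at that moment is G major triad (G, B, D); A3 is not a chord tone.
It is approached by step up from G3 and left by step up to B3.
Step in, step out in the same direction — a passing tone.
The harmony at that moment is E minor triad (E, G, B); F#4 is not a chord tone.
It is approached by step up from E4 and left by step down to E4.
Step away and step back to the same note — a neighbor tone (upper neighbor).
The harmony at that moment is B minor triad (B, D, F#); G4 is not a chord tone.
It is approached by step up from F#4 and left by leap down to D4.
Step in, leap out — an escape tone.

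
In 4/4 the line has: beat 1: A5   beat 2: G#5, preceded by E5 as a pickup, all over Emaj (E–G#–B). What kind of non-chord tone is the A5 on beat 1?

The harmony at that moment is E major triad (E, G#, B); A5 is not a chord tone.
It is approached by leap up from E5 and left by step down to G#5.
Leap in, step out, metrically accented — an appoggiatura.

Appoggiatura.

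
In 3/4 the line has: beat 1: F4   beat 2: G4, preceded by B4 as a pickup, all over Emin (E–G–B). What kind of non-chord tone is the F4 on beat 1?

The harmony at that moment is E minor triad (E, G, B); F4 is not a chord tone.
It is approached by leap down from B4 and left by step up to G4.
Leap in, step out, metrically accented — an appoggiatura.

Appoggiatura.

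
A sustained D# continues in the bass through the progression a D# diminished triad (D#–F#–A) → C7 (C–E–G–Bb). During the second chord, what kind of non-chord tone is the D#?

The harmony at that moment is C dominant seventh chord (C, E, G, Bb); D# is not a chord tone.
It is held over (the same pitch as the preceding D#) and then sustained as the same pitch into the next harmony.
Sustained through a change of harmony — a pedal tone.

Pedal tone (pedal point).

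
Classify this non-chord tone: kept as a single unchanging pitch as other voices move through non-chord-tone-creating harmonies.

Pedal tone.

Approach: none. Departure: none — a single pitch is sustained while the chords change around it, passing through harmonies that do not contain it.
No melodic motion at all; the dissonance is created entirely by the moving harmonies against the stationary note — a pedal tone (pedal point).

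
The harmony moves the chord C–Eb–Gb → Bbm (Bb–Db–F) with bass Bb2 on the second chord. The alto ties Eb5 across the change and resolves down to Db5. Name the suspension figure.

4–3 suspension.

At the second chord the bass is Bb2. The suspended Eb5 lies a fourth above the bass; after resolving down by step to Db5, the interval above the bass becomes a third.
Suspension figures are named by those two intervals: 4–3.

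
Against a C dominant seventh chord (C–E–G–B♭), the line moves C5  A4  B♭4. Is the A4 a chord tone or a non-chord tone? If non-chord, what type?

The harmony at that moment is C dominant seventh chord (C, E, G, B♭); A4 is not a chord tone.
It is approached by leap down from C5 and left by step up to B♭4.
Leap in, step out — an appoggiatura.

Non-chord tone — an appoggiatura.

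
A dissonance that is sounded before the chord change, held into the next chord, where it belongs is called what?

Approach: ahead of the chord change (typically by step), so it is dissonant against the current harmony. Departure: none — the same pitch is restated or held and is a chord tone of the new harmony.
Dissonant first, consonant once the harmony catches up: the note simply arrives early — an anticipation. (The reverse timing, consonant first and dissonant after the change, would be a suspension or retardation.)

Anticipation.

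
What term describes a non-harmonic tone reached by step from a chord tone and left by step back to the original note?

Neighbor tone.

Approach: by step. Departure: by step in the opposite direction, back to the starting pitch.
Stepwise on both sides but reversing to return to the same chord tone — a neighbor tone. (Had it continued onward in the same direction it would be a passing tone instead.)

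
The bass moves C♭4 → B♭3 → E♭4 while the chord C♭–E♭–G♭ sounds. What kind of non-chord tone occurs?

The harmony at that moment is C♭ major triad (C♭, E♭, G♭); B♭3 is not a chord tone.
It is approached by step down from C♭4 and left by leap up to E♭4.
Step in, leap out — an escape tone.

B♭3 is an escape tone.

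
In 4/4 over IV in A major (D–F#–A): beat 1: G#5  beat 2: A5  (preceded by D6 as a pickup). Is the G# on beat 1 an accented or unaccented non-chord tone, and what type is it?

The harmony at that moment is D major triad (D, F#, A); G#5 is not a chord tone.
It is approached by leap down from D6 and left by step up to A5.
Leap in, step out — an appoggiatura.
It falls on the downbeat, so it is accented.

Accented appoggiatura.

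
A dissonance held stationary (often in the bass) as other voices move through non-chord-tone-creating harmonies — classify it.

Pedal tone.

Approach: none. Departure: none — a single pitch is sustained while the chords change around it, passing through harmonies that do not contain it.
No melodic motion at all; the dissonance is created entirely by the moving harmonies against the stationary note — a pedal tone (pedal point).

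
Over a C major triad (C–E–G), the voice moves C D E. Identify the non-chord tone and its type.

The harmony at that moment is C major triad (C, E, G); D is not a chord tone.
It is approached by step up from C and left by step up to E.
Step in, step out in the same direction — a passing tone.

D is a passing tone.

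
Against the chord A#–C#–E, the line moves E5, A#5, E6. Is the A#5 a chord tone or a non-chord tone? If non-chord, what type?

Chord tone (the root of A# diminished triad).

A# diminished triad contains A#, C#, E; A# is the root, so it is a chord tone.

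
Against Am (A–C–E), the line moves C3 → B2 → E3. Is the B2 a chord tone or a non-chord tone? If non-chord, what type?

Non-chord tone — an escape tone.

The harmony at that moment is A minor triad (A, C, E); B2 is not a chord tone.
It is approached by step down from C3 and left by leap up to E3.
Step in, leap out — an escape tone.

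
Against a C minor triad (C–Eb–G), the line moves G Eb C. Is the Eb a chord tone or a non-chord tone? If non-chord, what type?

Chord tone (the third of C minor triad).

C minor triad contains C, Eb, G; Eb is the third, so it is a chord tone.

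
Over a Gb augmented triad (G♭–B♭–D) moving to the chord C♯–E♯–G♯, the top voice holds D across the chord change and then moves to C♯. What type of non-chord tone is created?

D is a suspension.

The harmony at that moment is C♯ major triad (C♯, E♯, G♯); D is not a chord tone.
It is held over (the same pitch as the preceding D) and left by step down to C♯.
Held over from the previous chord and resolving down by step — a suspension.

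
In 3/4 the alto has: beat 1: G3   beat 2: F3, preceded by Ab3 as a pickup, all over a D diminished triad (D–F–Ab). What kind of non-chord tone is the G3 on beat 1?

The harmony at that moment is D diminished triad (D, F, Ab); G3 is not a chord tone.
It is approached by step down from Ab3 and left by step down to F3.
Step in, step out in the same direction — a passing tone.

Passing tone.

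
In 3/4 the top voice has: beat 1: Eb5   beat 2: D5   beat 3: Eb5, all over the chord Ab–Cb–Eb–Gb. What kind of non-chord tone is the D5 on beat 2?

The harmony at that moment is Ab minor seventh chord (Ab, Cb, Eb, Gb); D5 is not a chord tone.
It is approached by step down from Eb5 and left by step up to Eb5.
Step away and step back to the same note — a neighbor tone (lower neighbor).

Lower neighbor tone.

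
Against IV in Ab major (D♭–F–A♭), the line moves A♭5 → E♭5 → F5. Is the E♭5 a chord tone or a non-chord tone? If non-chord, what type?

Non-chord tone — an appoggiatura.

The harmony at that moment is D♭ major triad (D♭, F, A♭); E♭5 is not a chord tone.
It is approached by leap down from A♭5 and left by step up to F5.
Leap in, step out — an appoggiatura.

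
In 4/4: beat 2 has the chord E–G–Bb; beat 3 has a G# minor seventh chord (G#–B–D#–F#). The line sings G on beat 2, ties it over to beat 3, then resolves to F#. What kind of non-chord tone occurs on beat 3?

The harmony at that moment is G# minor seventh chord (G#, B, D#, F#); G is not a chord tone.
It is held over (the same pitch as the preceding G) and left by step down to F#.
Held over from the previous chord and resolving down by step — a suspension.

Suspension.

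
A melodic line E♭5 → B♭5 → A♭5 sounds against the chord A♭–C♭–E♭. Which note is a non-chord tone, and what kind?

B♭5 is an appoggiatura.

The harmony at that moment is A♭ minor triad (A♭, C♭, E♭); B♭5 is not a chord tone.
It is approached by leap up from E♭5 and left by step down to A♭5.
Leap in, step out — an appoggiatura.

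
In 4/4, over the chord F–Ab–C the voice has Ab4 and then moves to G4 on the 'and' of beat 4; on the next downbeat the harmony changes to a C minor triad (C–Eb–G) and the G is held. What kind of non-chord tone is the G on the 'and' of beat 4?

Anticipation.

The harmony at that moment is F minor triad (F, Ab, C); G4 is not a chord tone.
It is approached by step down from Ab4 and then sustained as the same pitch into the next harmony.
Arriving early and becoming a chord tone when the harmony changes — an anticipation.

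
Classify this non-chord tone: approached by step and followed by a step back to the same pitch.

Neighbor tone.

Approach: by step. Departure: by step in the opposite direction, back to the starting pitch.
Stepwise on both sides but reversing to return to the same chord tone — a neighbor tone. (Had it continued onward in the same direction it would be a passing tone instead.)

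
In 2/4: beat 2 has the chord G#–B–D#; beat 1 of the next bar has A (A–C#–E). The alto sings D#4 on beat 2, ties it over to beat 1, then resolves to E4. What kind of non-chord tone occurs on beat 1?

Retardation.

The harmony at that moment is A major triad (A, C#, E); D#4 is not a chord tone.
It is held over (the same pitch as the preceding D#4) and left by step up to E4.
Held over from the previous chord and resolving up by step — a retardation.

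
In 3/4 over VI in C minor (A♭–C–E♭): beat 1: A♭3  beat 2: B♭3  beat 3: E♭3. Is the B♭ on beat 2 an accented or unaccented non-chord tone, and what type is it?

Unaccented escape tone.

The harmony at that moment is A♭ major triad (A♭, C, E♭); B♭3 is not a chord tone.
It is approached by step up from A♭3 and left by leap down to E♭3.
Step in, leap out — an escape tone.
It falls on a weak beat, so it is unaccented.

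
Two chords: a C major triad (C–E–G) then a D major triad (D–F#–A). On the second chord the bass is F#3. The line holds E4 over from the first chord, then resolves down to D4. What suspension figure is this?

7–6 suspension.

At the second chord the bass is F#3. The suspended E4 lies a seventh above the bass; after resolving down by step to D4, the interval above the bass becomes a sixth.
Suspension figures are named by those two intervals: 7–6.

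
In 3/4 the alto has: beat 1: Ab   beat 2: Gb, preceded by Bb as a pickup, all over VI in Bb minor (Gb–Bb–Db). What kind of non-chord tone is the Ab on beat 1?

Passing tone.

The harmony at that moment is Gb major triad (Gb, Bb, Db); Ab is not a chord tone.
It is approached by step down from Bb and left by step down to Gb.
Step in, step out in the same direction — a passing tone.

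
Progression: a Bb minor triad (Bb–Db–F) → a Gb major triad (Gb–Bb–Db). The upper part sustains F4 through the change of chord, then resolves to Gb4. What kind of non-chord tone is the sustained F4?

F4 is a retardation.

The harmony at that moment is Gb major triad (Gb, Bb, Db); F4 is not a chord tone.
It is held over (the same pitch as the preceding F4) and left by step up to Gb4.
Held over from the previous chord and resolving up by step — a retardation.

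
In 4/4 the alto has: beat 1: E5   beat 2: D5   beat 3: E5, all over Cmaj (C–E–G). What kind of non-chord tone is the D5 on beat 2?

Lower neighbor tone.

The harmony at that moment is C major triad (C, E, G); D5 is not a chord tone.
It is approached by step down from E5 and left by step up to E5.
Step away and step back to the same note — a neighbor tone (lower neighbor).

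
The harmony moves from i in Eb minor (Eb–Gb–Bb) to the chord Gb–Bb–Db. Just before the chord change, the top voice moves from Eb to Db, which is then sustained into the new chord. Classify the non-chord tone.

The harmony at that moment is Eb minor triad (Eb, Gb, Bb); Db is not a chord tone.
It is approached by step down from Eb and then sustained as the same pitch into the next harmony.
Arriving early and becoming a chord tone when the harmony changes — an anticipation.

Db is an anticipation.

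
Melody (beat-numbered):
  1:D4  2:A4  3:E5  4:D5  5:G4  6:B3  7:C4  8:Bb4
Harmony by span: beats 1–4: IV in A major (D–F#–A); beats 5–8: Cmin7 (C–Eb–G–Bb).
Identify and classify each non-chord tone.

The harmony at that moment is D major triad (D, F#, A); E5 is not a chord tone.
It is approached by leap up from A4 and left by step down to D5.
Leap in, step out — an appoggiatura.
The harmony at that moment is C minor seventh chord (C, Eb, G, Bb); B3 is not a chord tone.
It is approached by leap down from G4 and left by step up to C4.
Leap in, step out — an appoggiatura.

E5 (beat 3) — appoggiatura; B3 (beat 6) — appoggiatura.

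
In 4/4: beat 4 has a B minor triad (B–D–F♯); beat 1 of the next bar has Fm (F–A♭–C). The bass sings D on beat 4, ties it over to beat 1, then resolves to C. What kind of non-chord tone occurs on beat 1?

The harmony at that moment is F minor triad (F, A♭, C); D is not a chord tone.
It is held over (the same pitch as the preceding D) and left by step down to C.
Held over from the previous chord and resolving down by step — a suspension.

Suspension.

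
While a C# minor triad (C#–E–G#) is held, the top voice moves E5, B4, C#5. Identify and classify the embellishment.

The harmony at that moment is C# minor triad (C#, E, G#); B4 is not a chord tone.
It is approached by leap down from E5 and left by step up to C#5.
Leap in, step out — an appoggiatura.

B4 is an appoggiatura.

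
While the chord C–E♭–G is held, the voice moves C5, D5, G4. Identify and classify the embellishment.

The harmony at that moment is C minor triad (C, E♭, G); D5 is not a chord tone.
It is approached by step up from C5 and left by leap down to G4.
Step in, leap out — an escape tone.

D5 is an escape tone.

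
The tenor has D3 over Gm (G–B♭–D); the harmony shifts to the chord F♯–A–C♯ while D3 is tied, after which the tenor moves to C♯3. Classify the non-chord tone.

D3 is a suspension.

The harmony at that moment is F♯ minor triad (F♯, A, C♯); D3 is not a chord tone.
It is held over (the same pitch as the preceding D3) and left by step down to C♯3.
Held over from the previous chord and resolving down by step — a suspension.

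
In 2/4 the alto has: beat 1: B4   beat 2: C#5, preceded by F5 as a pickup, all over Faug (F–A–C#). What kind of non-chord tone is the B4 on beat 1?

Appoggiatura.

The harmony at that moment is F augmented triad (F, A, C#); B4 is not a chord tone.
It is approached by leap down from F5 and left by step up to C#5.
Leap in, step out, metrically accented — an appoggiatura.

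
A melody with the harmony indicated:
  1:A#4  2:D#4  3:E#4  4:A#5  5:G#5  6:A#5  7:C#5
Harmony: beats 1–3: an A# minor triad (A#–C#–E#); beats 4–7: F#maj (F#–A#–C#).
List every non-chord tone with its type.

The harmony at that moment is A# minor triad (A#, C#, E#); D#4 is not a chord tone.
It is approached by leap down from A#4 and left by step up to E#4.
Leap in, step out — an appoggiatura.
The harmony at that moment is F# major triad (F#, A#, C#); G#5 is not a chord tone.
It is approached by step down from A#5 and left by step up to A#5.
Step away and step back to the same note — a neighbor tone (lower neighbor).

D#4 (beat 2) — appoggiatura; G#5 (beat 5) — neighbor tone.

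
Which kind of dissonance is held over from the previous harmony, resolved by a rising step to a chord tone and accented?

Retardation.

Approach: by preparation — the pitch is first a chord tone, then held (tied or repeated) while the harmony changes under it. Departure: up by step. Metric position: strong.
A prepared dissonance that resolves upward by step — a retardation. (The same figure resolving downward would be a suspension.)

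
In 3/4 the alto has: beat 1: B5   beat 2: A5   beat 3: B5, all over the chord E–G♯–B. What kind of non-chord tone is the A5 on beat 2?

The harmony at that moment is E major triad (E, G♯, B); A5 is not a chord tone.
It is approached by step down from B5 and left by step up to B5.
Step away and step back to the same note — a neighbor tone (lower neighbor).

Lower neighbor tone.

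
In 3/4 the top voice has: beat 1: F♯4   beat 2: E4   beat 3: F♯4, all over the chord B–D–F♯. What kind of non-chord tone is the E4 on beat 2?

Lower neighbor tone.

The harmony at that moment is B minor triad (B, D, F♯); E4 is not a chord tone.
It is approached by step down from F♯4 and left by step up to F♯4.
Step away and step back to the same note — a neighbor tone (lower neighbor).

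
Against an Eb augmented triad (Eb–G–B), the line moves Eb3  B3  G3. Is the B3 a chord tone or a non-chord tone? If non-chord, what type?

Chord tone (the fifth of Eb augmented triad).

Eb augmented triad contains Eb, G, B; B is the fifth, so it is a chord tone.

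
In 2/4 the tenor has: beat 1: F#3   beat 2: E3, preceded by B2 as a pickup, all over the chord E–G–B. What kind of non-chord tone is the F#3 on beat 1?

Appoggiatura.

The harmony at that moment is E minor triad (E, G, B); F#3 is not a chord tone.
It is approached by leap up from B2 and left by step down to E3.
Leap in, step out, metrically accented — an appoggiatura.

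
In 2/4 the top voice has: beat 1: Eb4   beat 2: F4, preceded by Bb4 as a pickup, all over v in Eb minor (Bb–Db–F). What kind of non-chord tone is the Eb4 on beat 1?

Appoggiatura.

The harmony at that moment is Bb minor triad (Bb, Db, F); Eb4 is not a chord tone.
It is approached by leap down from Bb4 and left by step up to F4.
Leap in, step out, metrically accented — an appoggiatura.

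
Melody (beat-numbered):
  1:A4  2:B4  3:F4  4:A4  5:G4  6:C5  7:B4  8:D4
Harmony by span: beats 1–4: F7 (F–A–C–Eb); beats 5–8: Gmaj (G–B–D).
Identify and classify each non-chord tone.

The harmony at that moment is F dominant seventh chord (F, A, C, Eb); B4 is not a chord tone.
It is approached by step up from A4 and left by leap down to F4.
Step in, leap out — an escape tone.
The harmony at that moment is G major triad (G, B, D); C5 is not a chord tone.
It is approached by leap up from G4 and left by step down to B4.
Leap in, step out — an appoggiatura.

B4 (beat 2) — escape tone; C5 (beat 6) — appoggiatura.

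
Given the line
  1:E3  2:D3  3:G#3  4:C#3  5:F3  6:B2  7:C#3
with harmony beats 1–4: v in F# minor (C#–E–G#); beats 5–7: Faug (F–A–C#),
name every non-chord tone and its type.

The harmony at that moment is C# minor triad (C#, E, G#); D3 is not a chord tone.
It is approached by step down from E3 and left by leap up to G#3.
Step in, leap out — an escape tone.
The harmony at that moment is F augmented triad (F, A, C#); B2 is not a chord tone.
It is approached by leap down from F3 and left by step up to C#3.
Leap in, step out — an appoggiatura.

D3 (beat 2) — escape tone; B2 (beat 6) — appoggiatura.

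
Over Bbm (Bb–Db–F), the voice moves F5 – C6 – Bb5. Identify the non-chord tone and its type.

C6 is an appoggiatura.

The harmony at that moment is Bb minor triad (Bb, Db, F); C6 is not a chord tone.
It is approached by leap up from F5 and left by step down to Bb5.
Leap in, step out — an appoggiatura.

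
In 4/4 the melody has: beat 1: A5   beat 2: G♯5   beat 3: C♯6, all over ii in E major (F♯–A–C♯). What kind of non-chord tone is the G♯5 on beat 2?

The harmony at that moment is F♯ minor triad (F♯, A, C♯); G♯5 is not a chord tone.
It is approached by step down from A5 and left by leap up to C♯6.
Step in, leap out, on a weak beat — an escape tone.

Escape tone.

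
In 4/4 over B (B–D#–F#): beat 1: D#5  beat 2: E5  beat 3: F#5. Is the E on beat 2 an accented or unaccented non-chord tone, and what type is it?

The harmony at that moment is B major triad (B, D#, F#); E5 is not a chord tone.
It is approached by step up from D#5 and left by step up to F#5.
Step in, step out in the same direction — a passing tone.
It falls on a weak beat, so it is unaccented.

Unaccented passing tone.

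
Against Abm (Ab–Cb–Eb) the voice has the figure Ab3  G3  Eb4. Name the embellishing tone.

G3 is an escape tone.

The harmony at that moment is Ab minor triad (Ab, Cb, Eb); G3 is not a chord tone.
It is approached by step down from Ab3 and left by leap up to Eb4.
Step in, leap out — an escape tone.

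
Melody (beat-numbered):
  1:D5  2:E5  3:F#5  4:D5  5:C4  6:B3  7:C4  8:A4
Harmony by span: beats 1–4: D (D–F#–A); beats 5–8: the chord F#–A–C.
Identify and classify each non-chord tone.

The harmony at that moment is D major triad (D, F#, A); E5 is not a chord tone.
It is approached by step up from D5 and left by step up to F#5.
Step in, step out in the same direction — a passing tone.
The harmony at that moment is F# diminished triad (F#, A, C); B3 is not a chord tone.
It is approached by step down from C4 and left by step up to C4.
Step away and step back to the same note — a neighbor tone (lower neighbor).

E5 (beat 2) — passing tone; B3 (beat 6) — neighbor tone.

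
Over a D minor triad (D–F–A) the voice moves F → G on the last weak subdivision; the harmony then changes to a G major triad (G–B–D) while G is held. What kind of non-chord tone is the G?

G is an anticipation.

The harmony at that moment is D minor triad (D, F, A); G is not a chord tone.
It is approached by step up from F and then sustained as the same pitch into the next harmony.
Arriving early and becoming a chord tone when the harmony changes — an anticipation.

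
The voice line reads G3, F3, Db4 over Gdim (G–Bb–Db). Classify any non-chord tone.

F3 is an escape tone.

The harmony at that moment is G diminished triad (G, Bb, Db); F3 is not a chord tone.
It is approached by step down from G3 and left by leap up to Db4.
Step in, leap out — an escape tone.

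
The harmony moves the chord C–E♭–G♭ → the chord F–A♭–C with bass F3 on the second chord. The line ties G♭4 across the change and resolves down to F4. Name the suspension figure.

9–8 suspension.

At the second chord the bass is F3. The suspended G♭4 lies a ninth above the bass; after resolving down by step to F4, the interval above the bass becomes an octave.
Suspension figures are named by those two intervals: 9–8.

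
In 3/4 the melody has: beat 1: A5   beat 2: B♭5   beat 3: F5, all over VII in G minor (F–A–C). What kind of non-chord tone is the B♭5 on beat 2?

The harmony at that moment is F major triad (F, A, C); B♭5 is not a chord tone.
It is approached by step up from A5 and left by leap down to F5.
Step in, leap out, on a weak beat — an escape tone.

Escape tone.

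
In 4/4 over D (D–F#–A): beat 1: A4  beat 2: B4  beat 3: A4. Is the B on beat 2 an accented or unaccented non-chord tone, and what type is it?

Unaccented neighbor tone.

The harmony at that moment is D major triad (D, F#, A); B4 is not a chord tone.
It is approached by step up from A4 and left by step down to A4.
Step away and step back to the same note — a neighbor tone (upper neighbor).
It falls on a weak beat, so it is unaccented.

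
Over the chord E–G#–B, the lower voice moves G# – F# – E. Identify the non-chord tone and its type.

The harmony at that moment is E major triad (E, G#, B); F# is not a chord tone.
It is approached by step down from G# and left by step down to E.
Step in, step out in the same direction — a passing tone.

F# is a passing tone.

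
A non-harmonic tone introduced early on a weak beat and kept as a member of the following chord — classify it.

Approach: ahead of the chord change (typically by step), so it is dissonant against the current harmony. Departure: none — the same pitch is restated or held and is a chord tone of the new harmony.
Dissonant first, consonant once the harmony catches up: the note simply arrives early — an anticipation. (The reverse timing, consonant first and dissonant after the change, would be a suspension or retardation.)

Anticipation.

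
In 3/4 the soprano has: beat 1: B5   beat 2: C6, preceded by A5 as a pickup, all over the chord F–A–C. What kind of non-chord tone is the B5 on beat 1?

Passing tone.

The harmony at that moment is F major triad (F, A, C); B5 is not a chord tone.
It is approached by step up from A5 and left by step up to C6.
Step in, step out in the same direction — a passing tone.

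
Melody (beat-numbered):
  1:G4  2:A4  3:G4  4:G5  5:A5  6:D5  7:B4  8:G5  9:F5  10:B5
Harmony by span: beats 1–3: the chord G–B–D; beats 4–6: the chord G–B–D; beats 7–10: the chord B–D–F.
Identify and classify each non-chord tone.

A4 (beat 2) — neighbor tone; A5 (beat 5) — escape tone; G5 (beat 8) — appoggiatura.

The harmony at that moment is G major triad (G, B, D); A4 is not a chord tone.
It is approached by step up from G4 and left by step down to G4.
Step away and step back to the same note — a neighbor tone (upper neighbor).
The harmony at that moment is G major triad (G, B, D); A5 is not a chord tone.
It is approached by step up from G5 and left by leap down to D5.
Step in, leap out — an escape tone.
The harmony at that moment is B diminished triad (B, D, F); G5 is not a chord tone.
It is approached by leap up from B4 and left by step down to F5.
Leap in, step out — an appoggiatura.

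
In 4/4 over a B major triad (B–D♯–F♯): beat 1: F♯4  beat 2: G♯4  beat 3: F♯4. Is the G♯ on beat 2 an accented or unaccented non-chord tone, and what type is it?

The harmony at that moment is B major triad (B, D♯, F♯); G♯4 is not a chord tone.
It is approached by step up from F♯4 and left by step down to F♯4.
Step away and step back to the same note — a neighbor tone (upper neighbor).
It falls on a weak beat, so it is unaccented.

Unaccented neighbor tone.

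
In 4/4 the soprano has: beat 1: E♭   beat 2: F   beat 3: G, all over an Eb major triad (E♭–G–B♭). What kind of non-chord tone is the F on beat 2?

The harmony at that moment is E♭ major triad (E♭, G, B♭); F is not a chord tone.
It is approached by step up from E♭ and left by step up to G.
Step in, step out in the same direction — a passing tone.

Passing tone.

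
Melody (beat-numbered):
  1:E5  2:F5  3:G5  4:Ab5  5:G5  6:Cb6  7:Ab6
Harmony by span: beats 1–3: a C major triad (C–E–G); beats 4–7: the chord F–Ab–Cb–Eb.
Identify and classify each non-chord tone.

The harmony at that moment is C major triad (C, E, G); F5 is not a chord tone.
It is approached by step up from E5 and left by step up to G5.
Step in, step out in the same direction — a passing tone.
The harmony at that moment is F half-diminished seventh chord (F, Ab, Cb, Eb); G5 is not a chord tone.
It is approached by step down from Ab5 and left by leap up to Cb6.
Step in, leap out — an escape tone.

F5 (beat 2) — passing tone; G5 (beat 5) — escape tone.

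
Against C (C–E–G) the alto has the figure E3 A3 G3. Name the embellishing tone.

A3 is an appoggiatura.

The harmony at that moment is C major triad (C, E, G); A3 is not a chord tone.
It is approached by leap up from E3 and left by step down to G3.
Leap in, step out — an appoggiatura.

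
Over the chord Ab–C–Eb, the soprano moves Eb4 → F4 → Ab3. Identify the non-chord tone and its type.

F4 is an escape tone.

The harmony at that moment is Ab major triad (Ab, C, Eb); F4 is not a chord tone.
It is approached by step up from Eb4 and left by leap down to Ab3.
Step in, leap out — an escape tone.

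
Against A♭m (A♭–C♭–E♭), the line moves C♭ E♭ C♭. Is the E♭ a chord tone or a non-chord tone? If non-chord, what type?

Chord tone (the fifth of Ab minor triad).

Ab minor triad contains A♭, C♭, E♭; E♭ is the fifth, so it is a chord tone.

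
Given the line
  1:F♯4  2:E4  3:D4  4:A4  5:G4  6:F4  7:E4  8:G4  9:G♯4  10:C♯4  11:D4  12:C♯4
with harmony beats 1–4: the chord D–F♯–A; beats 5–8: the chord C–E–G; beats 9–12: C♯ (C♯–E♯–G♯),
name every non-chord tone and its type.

E4 (beat 2) — passing tone; F4 (beat 6) — passing tone; D4 (beat 11) — neighbor tone.

The harmony at that moment is D major triad (D, F♯, A); E4 is not a chord tone.
It is approached by step down from F♯4 and left by step down to D4.
Step in, step out in the same direction — a passing tone.
The harmony at that moment is C major triad (C, E, G); F4 is not a chord tone.
It is approached by step down from G4 and left by step down to E4.
Step in, step out in the same direction — a passing tone.
The harmony at that moment is C♯ major triad (C♯, E♯, G♯); D4 is not a chord tone.
It is approached by step up from C♯4 and left by step down to C♯4.
Step away and step back to the same note — a neighbor tone (upper neighbor).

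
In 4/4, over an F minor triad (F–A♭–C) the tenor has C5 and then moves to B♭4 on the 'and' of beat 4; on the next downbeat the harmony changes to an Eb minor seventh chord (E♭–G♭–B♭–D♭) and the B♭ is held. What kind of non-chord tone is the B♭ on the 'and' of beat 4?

Anticipation.

The harmony at that moment is F minor triad (F, A♭, C); B♭4 is not a chord tone.
It is approached by step down from C5 and then sustained as the same pitch into the next harmony.
Arriving early and becoming a chord tone when the harmony changes — an anticipation.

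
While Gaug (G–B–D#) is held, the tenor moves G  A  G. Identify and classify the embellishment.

A is a neighbor tone.

The harmony at that moment is G augmented triad (G, B, D#); A is not a chord tone.
It is approached by step up from G and left by step down to G.
Step away and step back to the same note — a neighbor tone (upper neighbor).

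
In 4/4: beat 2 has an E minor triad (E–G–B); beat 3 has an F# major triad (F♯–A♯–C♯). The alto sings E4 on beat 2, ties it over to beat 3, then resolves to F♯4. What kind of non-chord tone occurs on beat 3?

The harmony at that moment is F♯ major triad (F♯, A♯, C♯); E4 is not a chord tone.
It is held over (the same pitch as the preceding E4) and left by step up to F♯4.
Held over from the previous chord and resolving up by step — a retardation.

Retardation.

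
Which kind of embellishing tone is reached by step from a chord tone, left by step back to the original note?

Approach: by step. Departure: by step in the opposite direction, back to the starting pitch.
Stepwise on both sides but reversing to return to the same chord tone — a neighbor tone. (Had it continued onward in the same direction it would be a passing tone instead.)

Neighbor tone.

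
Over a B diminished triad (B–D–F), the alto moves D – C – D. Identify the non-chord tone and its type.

C is a neighbor tone.

The harmony at that moment is B diminished triad (B, D, F); C is not a chord tone.
It is approached by step down from D and left by step up to D.
Step away and step back to the same note — a neighbor tone (lower neighbor).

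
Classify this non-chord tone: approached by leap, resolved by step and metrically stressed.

Appoggiatura.

Approach: by leap. Departure: by step. Metric position: strong.
Leap in, step out, in a metrically strong position — an appoggiatura. (It is the mirror image of the escape tone, which steps in and leaps out from a weak position.)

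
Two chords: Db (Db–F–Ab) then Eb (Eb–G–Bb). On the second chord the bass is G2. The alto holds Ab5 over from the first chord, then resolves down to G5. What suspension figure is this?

At the second chord the bass is G2. The suspended Ab5 lies a ninth above the bass; after resolving down by step to G5, the interval above the bass becomes an octave.
Suspension figures are named by those two intervals: 9–8.

9–8 suspension.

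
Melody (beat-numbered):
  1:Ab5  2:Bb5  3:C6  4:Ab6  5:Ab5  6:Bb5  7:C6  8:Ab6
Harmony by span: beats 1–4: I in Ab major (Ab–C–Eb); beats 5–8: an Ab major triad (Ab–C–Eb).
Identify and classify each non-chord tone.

Bb5 (beat 2) — passing tone; Bb5 (beat 6) — passing tone.

The harmony at that moment is Ab major triad (Ab, C, Eb); Bb5 is not a chord tone.
It is approached by step up from Ab5 and left by step up to C6.
Step in, step out in the same direction — a passing tone.
The harmony at that moment is Ab major triad (Ab, C, Eb); Bb5 is not a chord tone.
It is approached by step up from Ab5 and left by step up to C6.
Step in, step out in the same direction — a passing tone.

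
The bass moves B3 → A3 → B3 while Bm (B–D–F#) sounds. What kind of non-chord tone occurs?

A3 is a neighbor tone.

The harmony at that moment is B minor triad (B, D, F#); A3 is not a chord tone.
It is approached by step down from B3 and left by step up to B3.
Step away and step back to the same note — a neighbor tone (lower neighbor).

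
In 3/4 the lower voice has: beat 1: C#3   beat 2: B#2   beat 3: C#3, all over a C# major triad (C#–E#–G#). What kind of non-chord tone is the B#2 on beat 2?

The harmony at that moment is C# major triad (C#, E#, G#); B#2 is not a chord tone.
It is approached by step down from C#3 and left by step up to C#3.
Step away and step back to the same note — a neighbor tone (lower neighbor).

Lower neighbor tone.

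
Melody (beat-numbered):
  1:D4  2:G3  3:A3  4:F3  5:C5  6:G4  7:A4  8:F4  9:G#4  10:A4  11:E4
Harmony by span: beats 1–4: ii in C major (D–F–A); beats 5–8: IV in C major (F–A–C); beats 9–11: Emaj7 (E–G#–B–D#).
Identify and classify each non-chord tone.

The harmony at that moment is D minor triad (D, F, A); G3 is not a chord tone.
It is approached by leap down from D4 and left by step up to A3.
Leap in, step out — an appoggiatura.
The harmony at that moment is F major triad (F, A, C); G4 is not a chord tone.
It is approached by leap down from C5 and left by step up to A4.
Leap in, step out — an appoggiatura.
The harmony at that moment is E major seventh chord (E, G#, B, D#); A4 is not a chord tone.
It is approached by step up from G#4 and left by leap down to E4.
Step in, leap out — an escape tone.

G3 (beat 2) — appoggiatura; G4 (beat 6) — appoggiatura; A4 (beat 10) — escape tone.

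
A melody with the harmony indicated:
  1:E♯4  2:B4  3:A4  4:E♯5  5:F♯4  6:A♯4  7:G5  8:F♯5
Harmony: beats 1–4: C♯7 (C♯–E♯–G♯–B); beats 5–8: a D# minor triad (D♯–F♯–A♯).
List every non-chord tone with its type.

A4 (beat 3) — escape tone; G5 (beat 7) — appoggiatura.

The harmony at that moment is C♯ dominant seventh chord (C♯, E♯, G♯, B); A4 is not a chord tone.
It is approached by step down from B4 and left by leap up to E♯5.
Step in, leap out — an escape tone.
The harmony at that moment is D♯ minor triad (D♯, F♯, A♯); G5 is not a chord tone.
It is approached by leap up from A♯4 and left by step down to F♯5.
Leap in, step out — an appoggiatura.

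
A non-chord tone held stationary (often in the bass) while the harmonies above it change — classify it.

Approach: none. Departure: none — a single pitch is sustained while the chords change around it, passing through harmonies that do not contain it.
No melodic motion at all; the dissonance is created entirely by the moving harmonies against the stationary note — a pedal tone (pedal point).

Pedal tone.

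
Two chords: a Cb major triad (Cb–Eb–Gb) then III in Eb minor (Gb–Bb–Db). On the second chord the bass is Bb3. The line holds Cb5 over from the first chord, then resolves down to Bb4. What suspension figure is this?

At the second chord the bass is Bb3. The suspended Cb5 lies a ninth above the bass; after resolving down by step to Bb4, the interval above the bass becomes an octave.
Suspension figures are named by those two intervals: 9–8.

9–8 suspension.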